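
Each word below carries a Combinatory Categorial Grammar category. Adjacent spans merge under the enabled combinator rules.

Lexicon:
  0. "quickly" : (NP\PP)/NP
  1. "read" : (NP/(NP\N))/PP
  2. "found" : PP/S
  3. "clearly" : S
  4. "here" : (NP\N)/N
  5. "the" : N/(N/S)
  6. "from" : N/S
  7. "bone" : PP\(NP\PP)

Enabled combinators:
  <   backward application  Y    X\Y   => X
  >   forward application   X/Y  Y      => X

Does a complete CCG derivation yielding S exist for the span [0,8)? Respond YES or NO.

NO

(NP\PP)/NP (NP/(NP\N))/PP PP/S S (NP\N)/N N/(N/S) N/S PP\(NP\PP)
CKY chart[0,8] = {PP}; S ∉ chart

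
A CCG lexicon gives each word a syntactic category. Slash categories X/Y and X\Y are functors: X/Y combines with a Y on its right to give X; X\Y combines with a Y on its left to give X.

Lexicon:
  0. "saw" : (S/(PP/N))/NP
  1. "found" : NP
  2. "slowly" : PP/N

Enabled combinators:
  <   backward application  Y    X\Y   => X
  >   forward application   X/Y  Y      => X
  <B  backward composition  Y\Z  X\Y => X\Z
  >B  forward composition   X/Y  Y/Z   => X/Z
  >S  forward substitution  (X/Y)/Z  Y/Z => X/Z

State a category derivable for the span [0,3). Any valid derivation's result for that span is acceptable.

S

[0,3] S   >
  [0,2] S/(PP/N)   >
    [0,1] "saw" : (S/(PP/N))/NP
    [1,2] "found" : NP
  [2,3] "slowly" : PP/N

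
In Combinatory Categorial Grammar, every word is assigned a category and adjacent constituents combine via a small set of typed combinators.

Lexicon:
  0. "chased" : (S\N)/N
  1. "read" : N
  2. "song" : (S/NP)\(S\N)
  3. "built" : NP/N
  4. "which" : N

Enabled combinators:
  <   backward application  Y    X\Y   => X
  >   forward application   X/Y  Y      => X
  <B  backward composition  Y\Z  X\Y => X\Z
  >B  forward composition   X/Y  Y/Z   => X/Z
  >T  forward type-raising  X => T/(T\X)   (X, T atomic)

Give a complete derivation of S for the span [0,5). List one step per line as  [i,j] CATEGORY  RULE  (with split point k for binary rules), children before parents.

[0,1] (S\N)/N  lex  "chased"
[1,2] N  lex  "read"
[0,2] S\N  >  k=1
[2,3] (S/NP)\(S\N)  lex  "song"
[0,3] S/NP  <  k=2
[3,4] NP/N  lex  "built"
[0,4] S/N  >B  k=3
[4,5] N  lex  "which"
[0,5] S  >  k=4

[0,5] S   >
  [0,4] S/N   >B
    [0,3] S/NP   <
      [0,2] S\N   >
        [0,1] "chased" : (S\N)/N
        [1,2] "read" : N
      [2,3] "song" : (S/NP)\(S\N)
    [3,4] "built" : NP/N
  [4,5] "which" : N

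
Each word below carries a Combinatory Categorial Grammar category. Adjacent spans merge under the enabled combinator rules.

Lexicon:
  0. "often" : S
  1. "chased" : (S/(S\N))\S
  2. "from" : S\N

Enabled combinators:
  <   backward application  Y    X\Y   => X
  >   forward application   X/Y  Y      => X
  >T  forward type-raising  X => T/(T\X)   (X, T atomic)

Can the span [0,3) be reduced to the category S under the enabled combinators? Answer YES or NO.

[0,3] S   >
  [0,2] S/(S\N)   <
    [0,1] "often" : S
    [1,2] "chased" : (S/(S\N))\S
  [2,3] "from" : S\N

YES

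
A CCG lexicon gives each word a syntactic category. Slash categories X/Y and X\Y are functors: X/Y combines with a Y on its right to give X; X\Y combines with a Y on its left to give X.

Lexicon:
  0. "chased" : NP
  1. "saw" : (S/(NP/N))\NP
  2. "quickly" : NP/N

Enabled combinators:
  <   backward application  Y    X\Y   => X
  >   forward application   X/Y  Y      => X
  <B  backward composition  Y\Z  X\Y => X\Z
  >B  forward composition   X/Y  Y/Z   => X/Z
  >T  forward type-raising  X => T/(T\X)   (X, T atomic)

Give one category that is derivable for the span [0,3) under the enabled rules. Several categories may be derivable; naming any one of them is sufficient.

[0,3] S   >
  [0,2] S/(NP/N)   <
    [0,1] "chased" : NP
    [1,2] "saw" : (S/(NP/N))\NP
  [2,3] "quickly" : NP/N

S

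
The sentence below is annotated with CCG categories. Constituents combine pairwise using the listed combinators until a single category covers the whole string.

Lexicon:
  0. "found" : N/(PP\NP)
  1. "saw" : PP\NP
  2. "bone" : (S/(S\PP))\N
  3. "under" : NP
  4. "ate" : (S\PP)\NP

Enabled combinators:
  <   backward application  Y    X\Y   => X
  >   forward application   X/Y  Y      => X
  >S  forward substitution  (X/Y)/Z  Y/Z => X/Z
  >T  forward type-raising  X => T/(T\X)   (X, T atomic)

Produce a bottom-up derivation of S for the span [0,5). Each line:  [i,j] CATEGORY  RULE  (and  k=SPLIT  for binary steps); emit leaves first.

[0,1] N/(PP\NP)  lex  "found"
[1,2] PP\NP  lex  "saw"
[0,2] N  >  k=1
[2,3] (S/(S\PP))\N  lex  "bone"
[0,3] S/(S\PP)  <  k=2
[3,4] NP  lex  "under"
[4,5] (S\PP)\NP  lex  "ate"
[3,5] S\PP  <  k=4
[0,5] S  >  k=3

[0,5] S   >
  [0,3] S/(S\PP)   <
    [0,2] N   >
      [0,1] "found" : N/(PP\NP)
      [1,2] "saw" : PP\NP
    [2,3] "bone" : (S/(S\PP))\N
  [3,5] S\PP   <
    [3,4] "under" : NP
    [4,5] "ate" : (S\PP)\NP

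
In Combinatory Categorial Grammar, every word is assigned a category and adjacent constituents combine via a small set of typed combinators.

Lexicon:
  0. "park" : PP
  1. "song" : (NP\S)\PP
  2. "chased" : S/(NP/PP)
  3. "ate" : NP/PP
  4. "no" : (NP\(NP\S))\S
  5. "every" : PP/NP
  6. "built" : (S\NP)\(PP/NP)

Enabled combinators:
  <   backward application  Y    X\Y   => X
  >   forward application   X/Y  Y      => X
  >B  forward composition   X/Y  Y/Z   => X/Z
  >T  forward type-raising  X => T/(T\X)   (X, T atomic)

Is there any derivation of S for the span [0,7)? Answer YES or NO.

[0,7] S   <
  [0,5] NP   <
    [0,2] NP\S   <
      [0,1] "park" : PP
      [1,2] "song" : (NP\S)\PP
    [2,5] NP\(NP\S)   <
      [2,4] S   >
        [2,3] "chased" : S/(NP/PP)
        [3,4] "ate" : NP/PP
      [4,5] "no" : (NP\(NP\S))\S
  [5,7] S\NP   <
    [5,6] "every" : PP/NP
    [6,7] "built" : (S\NP)\(PP/NP)

YES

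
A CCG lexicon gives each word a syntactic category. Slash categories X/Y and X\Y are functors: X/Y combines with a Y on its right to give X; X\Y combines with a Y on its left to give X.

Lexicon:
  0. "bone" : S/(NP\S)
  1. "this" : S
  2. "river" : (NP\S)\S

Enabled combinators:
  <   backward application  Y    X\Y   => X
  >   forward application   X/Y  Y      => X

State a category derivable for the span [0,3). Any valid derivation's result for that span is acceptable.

[0,3] S   >
  [0,1] "bone" : S/(NP\S)
  [1,3] NP\S   <
    [1,2] "this" : S
    [2,3] "river" : (NP\S)\S

S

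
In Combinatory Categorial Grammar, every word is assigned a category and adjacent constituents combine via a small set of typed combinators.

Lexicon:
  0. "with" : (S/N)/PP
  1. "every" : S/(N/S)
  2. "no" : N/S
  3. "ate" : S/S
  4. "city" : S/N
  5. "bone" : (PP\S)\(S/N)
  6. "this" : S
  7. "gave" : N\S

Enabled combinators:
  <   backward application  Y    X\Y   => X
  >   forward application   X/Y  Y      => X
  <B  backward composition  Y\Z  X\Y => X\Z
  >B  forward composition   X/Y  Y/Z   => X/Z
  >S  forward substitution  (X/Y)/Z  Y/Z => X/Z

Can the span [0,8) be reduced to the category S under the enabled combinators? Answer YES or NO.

YES

[0,8] S   >
  [0,6] S/N   >
    [0,1] "with" : (S/N)/PP
    [1,6] PP   <
      [1,4] S   >
        [1,2] "every" : S/(N/S)
        [2,4] N/S   >B
          [2,3] "no" : N/S
          [3,4] "ate" : S/S
      [4,6] PP\S   <
        [4,5] "city" : S/N
        [5,6] "bone" : (PP\S)\(S/N)
  [6,8] N   <
    [6,7] "this" : S
    [7,8] "gave" : N\S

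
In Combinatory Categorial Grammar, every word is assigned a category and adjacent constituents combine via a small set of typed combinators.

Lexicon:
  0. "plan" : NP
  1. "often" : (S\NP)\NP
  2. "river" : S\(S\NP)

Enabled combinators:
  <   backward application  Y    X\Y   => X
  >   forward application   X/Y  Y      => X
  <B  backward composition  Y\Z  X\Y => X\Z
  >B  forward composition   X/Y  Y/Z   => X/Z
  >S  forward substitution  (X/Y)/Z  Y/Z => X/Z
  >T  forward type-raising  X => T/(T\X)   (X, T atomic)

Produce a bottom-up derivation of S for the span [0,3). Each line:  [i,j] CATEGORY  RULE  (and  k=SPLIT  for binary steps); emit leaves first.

[0,3] S   <
  [0,2] S\NP   <
    [0,1] "plan" : NP
    [1,2] "often" : (S\NP)\NP
  [2,3] "river" : S\(S\NP)

[0,1] NP  lex  "plan"
[1,2] (S\NP)\NP  lex  "often"
[0,2] S\NP  <  k=1
[2,3] S\(S\NP)  lex  "river"
[0,3] S  <  k=2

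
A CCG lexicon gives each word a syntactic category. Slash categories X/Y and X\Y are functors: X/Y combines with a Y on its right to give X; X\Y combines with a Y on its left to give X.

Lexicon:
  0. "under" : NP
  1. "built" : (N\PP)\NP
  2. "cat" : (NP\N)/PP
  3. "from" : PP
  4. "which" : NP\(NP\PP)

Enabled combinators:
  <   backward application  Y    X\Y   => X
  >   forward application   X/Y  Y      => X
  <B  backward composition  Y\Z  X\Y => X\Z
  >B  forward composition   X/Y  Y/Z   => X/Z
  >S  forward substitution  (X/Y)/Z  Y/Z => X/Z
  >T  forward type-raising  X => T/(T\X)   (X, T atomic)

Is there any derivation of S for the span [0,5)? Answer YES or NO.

NO

NP (N\PP)\NP (NP\N)/PP PP NP\(NP\PP)
CKY chart[0,5] = {N/(N\NP), NP, NP/(NP\NP), PP/(PP\NP), S/(S\NP)}; S ∉ chart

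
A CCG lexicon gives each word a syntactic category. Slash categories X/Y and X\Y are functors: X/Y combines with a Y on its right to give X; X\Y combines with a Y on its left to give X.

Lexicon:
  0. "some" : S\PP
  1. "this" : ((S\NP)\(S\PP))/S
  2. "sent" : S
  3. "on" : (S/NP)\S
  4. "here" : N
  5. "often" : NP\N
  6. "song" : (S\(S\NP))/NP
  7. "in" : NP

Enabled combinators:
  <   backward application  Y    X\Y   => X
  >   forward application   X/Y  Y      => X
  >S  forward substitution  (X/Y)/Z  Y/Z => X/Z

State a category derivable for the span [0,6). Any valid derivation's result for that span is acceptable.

S\NP

[0,8] S   <
  [0,6] S\NP   <
    [0,1] "some" : S\PP
    [1,6] (S\NP)\(S\PP)   >
      [1,2] "this" : ((S\NP)\(S\PP))/S
      [2,6] S   >
        [2,4] S/NP   <
          [2,3] "sent" : S
          [3,4] "on" : (S/NP)\S
        [4,6] NP   <
          [4,5] "here" : N
          [5,6] "often" : NP\N
  [6,8] S\(S\NP)   >
    [6,7] "song" : (S\(S\NP))/NP
    [7,8] "in" : NP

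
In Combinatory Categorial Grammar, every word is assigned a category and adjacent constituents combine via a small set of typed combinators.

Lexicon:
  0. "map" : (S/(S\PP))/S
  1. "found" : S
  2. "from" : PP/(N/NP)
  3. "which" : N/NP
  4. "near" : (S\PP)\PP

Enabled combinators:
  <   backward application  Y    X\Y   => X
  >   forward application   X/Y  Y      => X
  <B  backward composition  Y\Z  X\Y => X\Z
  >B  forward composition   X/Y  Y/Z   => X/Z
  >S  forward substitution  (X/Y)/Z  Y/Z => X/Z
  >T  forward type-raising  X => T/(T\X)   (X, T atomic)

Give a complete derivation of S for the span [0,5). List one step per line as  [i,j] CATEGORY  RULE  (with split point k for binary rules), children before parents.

[0,5] S   >
  [0,2] S/(S\PP)   >
    [0,1] "map" : (S/(S\PP))/S
    [1,2] "found" : S
  [2,5] S\PP   <
    [2,4] PP   >
      [2,3] "from" : PP/(N/NP)
      [3,4] "which" : N/NP
    [4,5] "near" : (S\PP)\PP

[0,1] (S/(S\PP))/S  lex  "map"
[1,2] S  lex  "found"
[0,2] S/(S\PP)  >  k=1
[2,3] PP/(N/NP)  lex  "from"
[3,4] N/NP  lex  "which"
[2,4] PP  >  k=3
[4,5] (S\PP)\PP  lex  "near"
[2,5] S\PP  <  k=4
[0,5] S  >  k=2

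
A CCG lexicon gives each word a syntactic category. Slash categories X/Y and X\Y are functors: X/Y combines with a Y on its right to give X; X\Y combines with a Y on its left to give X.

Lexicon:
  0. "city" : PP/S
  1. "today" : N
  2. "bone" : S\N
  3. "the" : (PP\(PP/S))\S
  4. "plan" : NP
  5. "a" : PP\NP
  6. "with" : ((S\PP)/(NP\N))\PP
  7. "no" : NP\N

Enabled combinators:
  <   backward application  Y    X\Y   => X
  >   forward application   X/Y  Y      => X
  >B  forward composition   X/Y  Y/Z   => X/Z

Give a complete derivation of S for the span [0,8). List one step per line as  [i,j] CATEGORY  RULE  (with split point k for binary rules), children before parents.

[0,8] S   <
  [0,4] PP   <
    [0,1] "city" : PP/S
    [1,4] PP\(PP/S)   <
      [1,3] S   <
        [1,2] "today" : N
        [2,3] "bone" : S\N
      [3,4] "the" : (PP\(PP/S))\S
  [4,8] S\PP   >
    [4,7] (S\PP)/(NP\N)   <
      [4,6] PP   <
        [4,5] "plan" : NP
        [5,6] "a" : PP\NP
      [6,7] "with" : ((S\PP)/(NP\N))\PP
    [7,8] "no" : NP\N

[0,1] PP/S  lex  "city"
[1,2] N  lex  "today"
[2,3] S\N  lex  "bone"
[1,3] S  <  k=2
[3,4] (PP\(PP/S))\S  lex  "the"
[1,4] PP\(PP/S)  <  k=3
[0,4] PP  <  k=1
[4,5] NP  lex  "plan"
[5,6] PP\NP  lex  "a"
[4,6] PP  <  k=5
[6,7] ((S\PP)/(NP\N))\PP  lex  "with"
[4,7] (S\PP)/(NP\N)  <  k=6
[7,8] NP\N  lex  "no"
[4,8] S\PP  >  k=7
[0,8] S  <  k=4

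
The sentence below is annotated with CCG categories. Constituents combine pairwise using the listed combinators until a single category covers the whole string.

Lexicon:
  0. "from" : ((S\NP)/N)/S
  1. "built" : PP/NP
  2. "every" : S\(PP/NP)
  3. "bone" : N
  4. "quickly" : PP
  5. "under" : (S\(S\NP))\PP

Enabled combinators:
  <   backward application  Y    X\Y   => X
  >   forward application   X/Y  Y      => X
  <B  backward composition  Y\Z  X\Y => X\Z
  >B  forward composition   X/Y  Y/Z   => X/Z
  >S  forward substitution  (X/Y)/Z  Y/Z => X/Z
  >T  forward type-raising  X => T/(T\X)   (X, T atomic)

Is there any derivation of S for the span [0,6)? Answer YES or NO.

YES

[0,6] S   <
  [0,4] S\NP   >
    [0,3] (S\NP)/N   >
      [0,1] "from" : ((S\NP)/N)/S
      [1,3] S   <
        [1,2] "built" : PP/NP
        [2,3] "every" : S\(PP/NP)
    [3,4] "bone" : N
  [4,6] S\(S\NP)   <
    [4,5] "quickly" : PP
    [5,6] "under" : (S\(S\NP))\PP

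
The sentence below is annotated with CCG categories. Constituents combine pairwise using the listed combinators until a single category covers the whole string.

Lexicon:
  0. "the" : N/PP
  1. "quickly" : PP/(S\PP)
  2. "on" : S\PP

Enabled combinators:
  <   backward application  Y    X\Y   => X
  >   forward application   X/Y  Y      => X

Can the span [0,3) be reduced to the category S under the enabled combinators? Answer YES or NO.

NO

N/PP PP/(S\PP) S\PP
CKY chart[0,3] = {N}; S ∉ chart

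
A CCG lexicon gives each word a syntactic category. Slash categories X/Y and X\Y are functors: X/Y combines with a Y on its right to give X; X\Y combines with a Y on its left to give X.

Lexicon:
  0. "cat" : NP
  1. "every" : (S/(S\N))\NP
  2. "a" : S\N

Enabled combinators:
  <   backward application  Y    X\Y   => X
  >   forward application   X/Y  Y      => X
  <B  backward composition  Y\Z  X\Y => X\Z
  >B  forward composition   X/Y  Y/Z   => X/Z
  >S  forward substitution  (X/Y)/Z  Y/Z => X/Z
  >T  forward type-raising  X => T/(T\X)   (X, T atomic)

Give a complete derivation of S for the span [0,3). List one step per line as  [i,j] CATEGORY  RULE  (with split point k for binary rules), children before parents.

[0,1] NP  lex  "cat"
[1,2] (S/(S\N))\NP  lex  "every"
[0,2] S/(S\N)  <  k=1
[2,3] S\N  lex  "a"
[0,3] S  >  k=2

[0,3] S   >
  [0,2] S/(S\N)   <
    [0,1] "cat" : NP
    [1,2] "every" : (S/(S\N))\NP
  [2,3] "a" : S\N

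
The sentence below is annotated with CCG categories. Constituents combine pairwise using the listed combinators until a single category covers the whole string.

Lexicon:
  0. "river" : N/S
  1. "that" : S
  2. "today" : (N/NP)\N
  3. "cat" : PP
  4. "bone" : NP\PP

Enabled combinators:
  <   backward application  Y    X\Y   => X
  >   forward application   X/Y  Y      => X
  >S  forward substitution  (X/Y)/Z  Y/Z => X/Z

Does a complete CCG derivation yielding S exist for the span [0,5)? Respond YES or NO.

N/S S (N/NP)\N PP NP\PP
CKY chart[0,5] = {N}; S ∉ chart

NO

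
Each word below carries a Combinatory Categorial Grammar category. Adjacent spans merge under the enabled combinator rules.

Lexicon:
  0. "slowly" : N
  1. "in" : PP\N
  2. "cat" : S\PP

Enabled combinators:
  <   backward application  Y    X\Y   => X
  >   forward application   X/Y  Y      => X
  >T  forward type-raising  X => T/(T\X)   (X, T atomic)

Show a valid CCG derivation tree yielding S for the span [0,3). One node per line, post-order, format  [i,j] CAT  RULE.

[0,3] S   <
  [0,2] PP   <
    [0,1] "slowly" : N
    [1,2] "in" : PP\N
  [2,3] "cat" : S\PP

[0,1] N  lex  "slowly"
[1,2] PP\N  lex  "in"
[0,2] PP  <  k=1
[2,3] S\PP  lex  "cat"
[0,3] S  <  k=2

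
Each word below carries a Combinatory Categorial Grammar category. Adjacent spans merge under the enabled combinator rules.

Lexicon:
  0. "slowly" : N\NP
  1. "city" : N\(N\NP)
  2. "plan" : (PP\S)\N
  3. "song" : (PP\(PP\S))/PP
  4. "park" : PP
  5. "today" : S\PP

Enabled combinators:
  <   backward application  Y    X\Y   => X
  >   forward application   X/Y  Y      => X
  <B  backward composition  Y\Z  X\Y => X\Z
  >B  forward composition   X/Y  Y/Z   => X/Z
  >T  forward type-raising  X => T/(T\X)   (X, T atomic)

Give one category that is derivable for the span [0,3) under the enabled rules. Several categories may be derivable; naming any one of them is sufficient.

PP\S

[0,6] S   <
  [0,5] PP   <
    [0,3] PP\S   <
      [0,2] N   <
        [0,1] "slowly" : N\NP
        [1,2] "city" : N\(N\NP)
      [2,3] "plan" : (PP\S)\N
    [3,5] PP\(PP\S)   >
      [3,4] "song" : (PP\(PP\S))/PP
      [4,5] "park" : PP
  [5,6] "today" : S\PP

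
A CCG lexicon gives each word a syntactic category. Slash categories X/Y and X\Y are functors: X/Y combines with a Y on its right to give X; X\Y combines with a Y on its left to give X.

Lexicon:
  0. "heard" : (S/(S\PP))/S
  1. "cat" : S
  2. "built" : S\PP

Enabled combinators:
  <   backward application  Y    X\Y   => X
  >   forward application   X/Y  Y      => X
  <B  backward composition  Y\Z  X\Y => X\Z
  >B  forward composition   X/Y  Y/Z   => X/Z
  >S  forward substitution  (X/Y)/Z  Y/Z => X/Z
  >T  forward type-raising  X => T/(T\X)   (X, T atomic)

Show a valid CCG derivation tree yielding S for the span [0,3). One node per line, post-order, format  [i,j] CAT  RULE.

[0,3] S   >
  [0,2] S/(S\PP)   >
    [0,1] "heard" : (S/(S\PP))/S
    [1,2] "cat" : S
  [2,3] "built" : S\PP

[0,1] (S/(S\PP))/S  lex  "heard"
[1,2] S  lex  "cat"
[0,2] S/(S\PP)  >  k=1
[2,3] S\PP  lex  "built"
[0,3] S  >  k=2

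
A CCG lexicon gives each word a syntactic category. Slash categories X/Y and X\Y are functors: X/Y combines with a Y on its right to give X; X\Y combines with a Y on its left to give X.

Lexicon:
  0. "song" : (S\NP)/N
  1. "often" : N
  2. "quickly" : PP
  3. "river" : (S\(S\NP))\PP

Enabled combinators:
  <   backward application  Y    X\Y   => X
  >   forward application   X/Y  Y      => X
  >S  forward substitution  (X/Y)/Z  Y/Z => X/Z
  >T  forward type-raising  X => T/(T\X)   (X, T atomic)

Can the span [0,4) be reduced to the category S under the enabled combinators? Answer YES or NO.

YES

[0,4] S   <
  [0,2] S\NP   >
    [0,1] "song" : (S\NP)/N
    [1,2] "often" : N
  [2,4] S\(S\NP)   <
    [2,3] "quickly" : PP
    [3,4] "river" : (S\(S\NP))\PP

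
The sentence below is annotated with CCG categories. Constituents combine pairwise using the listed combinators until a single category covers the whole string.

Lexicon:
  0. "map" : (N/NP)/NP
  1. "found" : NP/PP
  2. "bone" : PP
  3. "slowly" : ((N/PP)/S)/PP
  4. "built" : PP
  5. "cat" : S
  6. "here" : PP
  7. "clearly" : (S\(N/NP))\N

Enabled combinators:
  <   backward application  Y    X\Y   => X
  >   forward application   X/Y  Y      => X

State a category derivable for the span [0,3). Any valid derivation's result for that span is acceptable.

N/NP

[0,8] S   <
  [0,3] N/NP   >
    [0,1] "map" : (N/NP)/NP
    [1,3] NP   >
      [1,2] "found" : NP/PP
      [2,3] "bone" : PP
  [3,8] S\(N/NP)   <
    [3,7] N   >
      [3,6] N/PP   >
        [3,5] (N/PP)/S   >
          [3,4] "slowly" : ((N/PP)/S)/PP
          [4,5] "built" : PP
        [5,6] "cat" : S
      [6,7] "here" : PP
    [7,8] "clearly" : (S\(N/NP))\N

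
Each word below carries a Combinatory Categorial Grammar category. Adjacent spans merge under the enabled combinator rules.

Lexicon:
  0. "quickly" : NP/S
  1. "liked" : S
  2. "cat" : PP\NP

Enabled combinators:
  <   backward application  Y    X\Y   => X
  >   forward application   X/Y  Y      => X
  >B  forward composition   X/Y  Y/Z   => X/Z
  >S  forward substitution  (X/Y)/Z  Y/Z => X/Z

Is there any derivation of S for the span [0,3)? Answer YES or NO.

NO

NP/S S PP\NP
CKY chart[0,3] = {PP}; S ∉ chart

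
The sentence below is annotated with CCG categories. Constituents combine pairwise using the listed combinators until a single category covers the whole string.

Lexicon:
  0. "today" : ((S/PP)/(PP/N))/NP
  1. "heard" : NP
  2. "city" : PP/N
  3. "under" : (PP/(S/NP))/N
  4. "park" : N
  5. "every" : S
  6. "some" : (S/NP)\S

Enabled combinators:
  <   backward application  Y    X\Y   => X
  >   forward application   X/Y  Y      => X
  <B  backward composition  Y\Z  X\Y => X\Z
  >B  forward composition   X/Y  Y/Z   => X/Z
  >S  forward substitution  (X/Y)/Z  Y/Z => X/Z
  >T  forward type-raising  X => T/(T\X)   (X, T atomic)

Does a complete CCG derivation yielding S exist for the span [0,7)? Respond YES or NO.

YES

[0,7] S   >
  [0,3] S/PP   >
    [0,2] (S/PP)/(PP/N)   >
      [0,1] "today" : ((S/PP)/(PP/N))/NP
      [1,2] "heard" : NP
    [2,3] "city" : PP/N
  [3,7] PP   >
    [3,5] PP/(S/NP)   >
      [3,4] "under" : (PP/(S/NP))/N
      [4,5] "park" : N
    [5,7] S/NP   <
      [5,6] "every" : S
      [6,7] "some" : (S/NP)\S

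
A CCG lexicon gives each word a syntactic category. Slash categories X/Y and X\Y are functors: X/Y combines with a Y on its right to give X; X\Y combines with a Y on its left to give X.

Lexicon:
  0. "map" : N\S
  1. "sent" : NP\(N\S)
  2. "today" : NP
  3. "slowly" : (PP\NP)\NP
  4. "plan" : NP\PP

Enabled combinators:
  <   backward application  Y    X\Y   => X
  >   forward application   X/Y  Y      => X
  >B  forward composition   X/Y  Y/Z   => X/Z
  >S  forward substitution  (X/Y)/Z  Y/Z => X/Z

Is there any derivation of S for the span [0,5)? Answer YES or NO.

NO

N\S NP\(N\S) NP (PP\NP)\NP NP\PP
CKY chart[0,5] = {NP}; S ∉ chart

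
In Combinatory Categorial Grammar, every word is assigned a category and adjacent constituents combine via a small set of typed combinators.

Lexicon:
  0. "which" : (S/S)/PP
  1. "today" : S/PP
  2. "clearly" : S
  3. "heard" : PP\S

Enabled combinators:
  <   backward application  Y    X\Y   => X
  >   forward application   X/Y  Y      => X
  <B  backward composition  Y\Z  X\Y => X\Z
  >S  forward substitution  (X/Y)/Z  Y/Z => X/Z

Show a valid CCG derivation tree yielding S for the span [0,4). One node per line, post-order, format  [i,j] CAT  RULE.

[0,4] S   >
  [0,2] S/PP   >S
    [0,1] "which" : (S/S)/PP
    [1,2] "today" : S/PP
  [2,4] PP   <
    [2,3] "clearly" : S
    [3,4] "heard" : PP\S

[0,1] (S/S)/PP  lex  "which"
[1,2] S/PP  lex  "today"
[0,2] S/PP  >S  k=1
[2,3] S  lex  "clearly"
[3,4] PP\S  lex  "heard"
[2,4] PP  <  k=3
[0,4] S  >  k=2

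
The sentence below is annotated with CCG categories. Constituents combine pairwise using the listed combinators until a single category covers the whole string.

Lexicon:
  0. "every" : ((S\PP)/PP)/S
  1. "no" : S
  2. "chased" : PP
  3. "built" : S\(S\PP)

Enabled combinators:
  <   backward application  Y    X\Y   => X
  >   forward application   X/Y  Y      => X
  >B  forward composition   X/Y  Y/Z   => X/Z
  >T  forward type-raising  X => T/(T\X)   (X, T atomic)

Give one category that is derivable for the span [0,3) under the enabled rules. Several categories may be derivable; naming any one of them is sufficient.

[0,4] S   <
  [0,3] S\PP   >
    [0,2] (S\PP)/PP   >
      [0,1] "every" : ((S\PP)/PP)/S
      [1,2] "no" : S
    [2,3] "chased" : PP
  [3,4] "built" : S\(S\PP)

S\PP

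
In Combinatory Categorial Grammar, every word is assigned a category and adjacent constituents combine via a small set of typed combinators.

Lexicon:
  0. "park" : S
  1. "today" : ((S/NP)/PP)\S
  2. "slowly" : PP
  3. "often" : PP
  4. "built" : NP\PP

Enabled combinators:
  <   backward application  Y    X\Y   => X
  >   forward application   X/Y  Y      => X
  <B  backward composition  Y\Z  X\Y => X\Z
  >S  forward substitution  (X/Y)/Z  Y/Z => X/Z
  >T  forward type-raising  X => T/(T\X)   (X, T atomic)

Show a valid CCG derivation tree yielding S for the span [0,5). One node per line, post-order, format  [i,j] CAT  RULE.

[0,1] S  lex  "park"
[1,2] ((S/NP)/PP)\S  lex  "today"
[0,2] (S/NP)/PP  <  k=1
[2,3] PP  lex  "slowly"
[0,3] S/NP  >  k=2
[3,4] PP  lex  "often"
[4,5] NP\PP  lex  "built"
[3,5] NP  <  k=4
[0,5] S  >  k=3

[0,5] S   >
  [0,3] S/NP   >
    [0,2] (S/NP)/PP   <
      [0,1] "park" : S
      [1,2] "today" : ((S/NP)/PP)\S
    [2,3] "slowly" : PP
  [3,5] NP   <
    [3,4] "often" : PP
    [4,5] "built" : NP\PP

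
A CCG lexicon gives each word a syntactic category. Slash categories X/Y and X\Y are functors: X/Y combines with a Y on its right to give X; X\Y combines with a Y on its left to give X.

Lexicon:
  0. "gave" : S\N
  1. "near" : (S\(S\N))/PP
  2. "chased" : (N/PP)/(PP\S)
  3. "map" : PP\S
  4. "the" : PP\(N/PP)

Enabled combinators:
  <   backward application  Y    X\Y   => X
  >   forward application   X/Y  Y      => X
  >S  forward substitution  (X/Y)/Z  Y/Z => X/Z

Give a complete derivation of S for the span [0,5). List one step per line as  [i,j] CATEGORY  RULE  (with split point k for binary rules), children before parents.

[0,5] S   <
  [0,1] "gave" : S\N
  [1,5] S\(S\N)   >
    [1,2] "near" : (S\(S\N))/PP
    [2,5] PP   <
      [2,4] N/PP   >
        [2,3] "chased" : (N/PP)/(PP\S)
        [3,4] "map" : PP\S
      [4,5] "the" : PP\(N/PP)

[0,1] S\N  lex  "gave"
[1,2] (S\(S\N))/PP  lex  "near"
[2,3] (N/PP)/(PP\S)  lex  "chased"
[3,4] PP\S  lex  "map"
[2,4] N/PP  >  k=3
[4,5] PP\(N/PP)  lex  "the"
[2,5] PP  <  k=4
[1,5] S\(S\N)  >  k=2
[0,5] S  <  k=1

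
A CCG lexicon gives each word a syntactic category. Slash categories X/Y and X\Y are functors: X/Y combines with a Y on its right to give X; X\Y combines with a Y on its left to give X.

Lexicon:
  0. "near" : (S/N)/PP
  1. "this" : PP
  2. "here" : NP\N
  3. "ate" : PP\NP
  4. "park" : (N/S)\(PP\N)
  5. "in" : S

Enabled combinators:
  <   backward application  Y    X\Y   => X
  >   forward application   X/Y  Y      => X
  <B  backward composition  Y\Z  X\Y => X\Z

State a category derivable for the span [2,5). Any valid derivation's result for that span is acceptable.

[0,6] S   >
  [0,2] S/N   >
    [0,1] "near" : (S/N)/PP
    [1,2] "this" : PP
  [2,6] N   >
    [2,5] N/S   <
      [2,4] PP\N   <B
        [2,3] "here" : NP\N
        [3,4] "ate" : PP\NP
      [4,5] "park" : (N/S)\(PP\N)
    [5,6] "in" : S

N/S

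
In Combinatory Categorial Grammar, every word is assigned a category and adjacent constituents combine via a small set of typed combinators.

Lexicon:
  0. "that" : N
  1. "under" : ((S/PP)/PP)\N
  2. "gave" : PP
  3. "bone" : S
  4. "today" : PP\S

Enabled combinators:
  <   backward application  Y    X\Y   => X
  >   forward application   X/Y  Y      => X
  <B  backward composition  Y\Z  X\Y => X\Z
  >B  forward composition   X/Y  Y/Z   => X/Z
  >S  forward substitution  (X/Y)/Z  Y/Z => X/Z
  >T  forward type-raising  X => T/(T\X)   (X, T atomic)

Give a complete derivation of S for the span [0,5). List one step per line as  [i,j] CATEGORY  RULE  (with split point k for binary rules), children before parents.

[0,5] S   >
  [0,3] S/PP   >
    [0,2] (S/PP)/PP   <
      [0,1] "that" : N
      [1,2] "under" : ((S/PP)/PP)\N
    [2,3] "gave" : PP
  [3,5] PP   >
    [3,4] PP/(PP\S)   >T
      [3,4] "bone" : S
    [4,5] "today" : PP\S

[0,1] N  lex  "that"
[1,2] ((S/PP)/PP)\N  lex  "under"
[0,2] (S/PP)/PP  <  k=1
[2,3] PP  lex  "gave"
[0,3] S/PP  >  k=2
[3,4] S  lex  "bone"
[3,4] PP/(PP\S)  >T
[4,5] PP\S  lex  "today"
[3,5] PP  >  k=4
[0,5] S  >  k=3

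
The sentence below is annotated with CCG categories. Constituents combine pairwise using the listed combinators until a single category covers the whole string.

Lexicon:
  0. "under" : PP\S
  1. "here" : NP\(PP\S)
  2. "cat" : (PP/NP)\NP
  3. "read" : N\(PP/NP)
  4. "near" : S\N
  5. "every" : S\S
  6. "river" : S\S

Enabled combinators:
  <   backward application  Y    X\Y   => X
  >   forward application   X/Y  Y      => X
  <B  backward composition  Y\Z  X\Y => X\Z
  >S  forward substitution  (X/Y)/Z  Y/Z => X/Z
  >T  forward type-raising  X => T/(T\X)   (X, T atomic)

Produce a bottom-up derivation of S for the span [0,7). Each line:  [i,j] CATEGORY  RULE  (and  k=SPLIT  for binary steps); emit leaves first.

[0,1] PP\S  lex  "under"
[1,2] NP\(PP\S)  lex  "here"
[0,2] NP  <  k=1
[2,3] (PP/NP)\NP  lex  "cat"
[3,4] N\(PP/NP)  lex  "read"
[2,4] N\NP  <B  k=3
[4,5] S\N  lex  "near"
[5,6] S\S  lex  "every"
[4,6] S\N  <B  k=5
[6,7] S\S  lex  "river"
[4,7] S\N  <B  k=6
[2,7] S\NP  <B  k=4
[0,7] S  <  k=2

[0,7] S   <
  [0,2] NP   <
    [0,1] "under" : PP\S
    [1,2] "here" : NP\(PP\S)
  [2,7] S\NP   <B
    [2,4] N\NP   <B
      [2,3] "cat" : (PP/NP)\NP
      [3,4] "read" : N\(PP/NP)
    [4,7] S\N   <B
      [4,6] S\N   <B
        [4,5] "near" : S\N
        [5,6] "every" : S\S
      [6,7] "river" : S\S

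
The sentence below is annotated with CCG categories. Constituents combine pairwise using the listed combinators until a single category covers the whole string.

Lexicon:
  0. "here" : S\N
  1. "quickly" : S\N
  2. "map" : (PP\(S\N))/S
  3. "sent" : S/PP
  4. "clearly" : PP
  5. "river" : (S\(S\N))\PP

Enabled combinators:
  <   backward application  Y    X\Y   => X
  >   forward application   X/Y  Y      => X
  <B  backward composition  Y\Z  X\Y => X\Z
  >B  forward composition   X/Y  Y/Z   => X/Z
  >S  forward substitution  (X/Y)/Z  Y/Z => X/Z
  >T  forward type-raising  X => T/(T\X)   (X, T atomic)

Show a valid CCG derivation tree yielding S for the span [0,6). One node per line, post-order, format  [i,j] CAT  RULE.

[0,1] S\N  lex  "here"
[1,2] S\N  lex  "quickly"
[2,3] (PP\(S\N))/S  lex  "map"
[3,4] S/PP  lex  "sent"
[4,5] PP  lex  "clearly"
[3,5] S  >  k=4
[2,5] PP\(S\N)  >  k=3
[1,5] PP  <  k=2
[5,6] (S\(S\N))\PP  lex  "river"
[1,6] S\(S\N)  <  k=5
[0,6] S  <  k=1

[0,6] S   <
  [0,1] "here" : S\N
  [1,6] S\(S\N)   <
    [1,5] PP   <
      [1,2] "quickly" : S\N
      [2,5] PP\(S\N)   >
        [2,3] "map" : (PP\(S\N))/S
        [3,5] S   >
          [3,4] "sent" : S/PP
          [4,5] "clearly" : PP
    [5,6] "river" : (S\(S\N))\PP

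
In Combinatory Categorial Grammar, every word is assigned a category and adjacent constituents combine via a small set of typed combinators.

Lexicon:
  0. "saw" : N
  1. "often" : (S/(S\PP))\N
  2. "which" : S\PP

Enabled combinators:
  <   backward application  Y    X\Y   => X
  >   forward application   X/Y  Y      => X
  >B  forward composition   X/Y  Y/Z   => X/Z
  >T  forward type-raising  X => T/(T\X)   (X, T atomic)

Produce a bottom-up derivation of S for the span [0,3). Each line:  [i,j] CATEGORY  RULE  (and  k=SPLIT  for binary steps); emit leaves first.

[0,1] N  lex  "saw"
[1,2] (S/(S\PP))\N  lex  "often"
[0,2] S/(S\PP)  <  k=1
[2,3] S\PP  lex  "which"
[0,3] S  >  k=2

[0,3] S   >
  [0,2] S/(S\PP)   <
    [0,1] "saw" : N
    [1,2] "often" : (S/(S\PP))\N
  [2,3] "which" : S\PP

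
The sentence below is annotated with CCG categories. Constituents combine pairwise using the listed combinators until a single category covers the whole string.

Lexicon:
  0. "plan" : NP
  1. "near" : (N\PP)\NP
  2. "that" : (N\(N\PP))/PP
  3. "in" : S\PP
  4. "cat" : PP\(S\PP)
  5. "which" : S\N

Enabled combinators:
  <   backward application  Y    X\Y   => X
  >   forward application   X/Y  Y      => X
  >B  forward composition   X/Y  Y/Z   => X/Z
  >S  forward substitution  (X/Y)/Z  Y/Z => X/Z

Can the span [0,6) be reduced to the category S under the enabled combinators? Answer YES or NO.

YES

[0,6] S   <
  [0,5] N   <
    [0,2] N\PP   <
      [0,1] "plan" : NP
      [1,2] "near" : (N\PP)\NP
    [2,5] N\(N\PP)   >
      [2,3] "that" : (N\(N\PP))/PP
      [3,5] PP   <
        [3,4] "in" : S\PP
        [4,5] "cat" : PP\(S\PP)
  [5,6] "which" : S\N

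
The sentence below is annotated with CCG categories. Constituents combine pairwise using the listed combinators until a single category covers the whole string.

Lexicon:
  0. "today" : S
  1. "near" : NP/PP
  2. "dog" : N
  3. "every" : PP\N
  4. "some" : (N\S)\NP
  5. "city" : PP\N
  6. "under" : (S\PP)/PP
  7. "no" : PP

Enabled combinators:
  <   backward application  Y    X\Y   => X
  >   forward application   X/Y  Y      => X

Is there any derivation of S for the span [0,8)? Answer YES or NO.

[0,8] S   <
  [0,6] PP   <
    [0,5] N   <
      [0,1] "today" : S
      [1,5] N\S   <
        [1,4] NP   >
          [1,2] "near" : NP/PP
          [2,4] PP   <
            [2,3] "dog" : N
            [3,4] "every" : PP\N
        [4,5] "some" : (N\S)\NP
    [5,6] "city" : PP\N
  [6,8] S\PP   >
    [6,7] "under" : (S\PP)/PP
    [7,8] "no" : PP

YES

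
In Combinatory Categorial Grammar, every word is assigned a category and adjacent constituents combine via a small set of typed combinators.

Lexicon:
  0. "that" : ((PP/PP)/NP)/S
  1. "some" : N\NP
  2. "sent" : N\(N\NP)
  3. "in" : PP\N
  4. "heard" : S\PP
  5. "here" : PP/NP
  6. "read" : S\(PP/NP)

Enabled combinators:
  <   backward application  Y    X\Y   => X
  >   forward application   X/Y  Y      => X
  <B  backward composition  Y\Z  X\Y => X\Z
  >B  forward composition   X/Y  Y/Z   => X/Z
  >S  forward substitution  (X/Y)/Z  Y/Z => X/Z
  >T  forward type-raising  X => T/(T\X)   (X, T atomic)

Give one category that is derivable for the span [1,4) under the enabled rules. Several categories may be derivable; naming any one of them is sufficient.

PP

[0,7] S   <
  [0,6] PP/NP   >S
    [0,5] (PP/PP)/NP   >
      [0,1] "that" : ((PP/PP)/NP)/S
      [1,5] S   <
        [1,4] PP   <
          [1,3] N   <
            [1,2] "some" : N\NP
            [2,3] "sent" : N\(N\NP)
          [3,4] "in" : PP\N
        [4,5] "heard" : S\PP
    [5,6] "here" : PP/NP
  [6,7] "read" : S\(PP/NP)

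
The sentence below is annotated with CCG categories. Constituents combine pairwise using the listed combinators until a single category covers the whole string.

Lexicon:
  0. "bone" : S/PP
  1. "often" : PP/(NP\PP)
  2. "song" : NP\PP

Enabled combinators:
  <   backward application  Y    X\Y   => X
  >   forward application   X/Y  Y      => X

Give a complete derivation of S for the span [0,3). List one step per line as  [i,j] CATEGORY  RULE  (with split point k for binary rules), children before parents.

[0,1] S/PP  lex  "bone"
[1,2] PP/(NP\PP)  lex  "often"
[2,3] NP\PP  lex  "song"
[1,3] PP  >  k=2
[0,3] S  >  k=1

[0,3] S   >
  [0,1] "bone" : S/PP
  [1,3] PP   >
    [1,2] "often" : PP/(NP\PP)
    [2,3] "song" : NP\PP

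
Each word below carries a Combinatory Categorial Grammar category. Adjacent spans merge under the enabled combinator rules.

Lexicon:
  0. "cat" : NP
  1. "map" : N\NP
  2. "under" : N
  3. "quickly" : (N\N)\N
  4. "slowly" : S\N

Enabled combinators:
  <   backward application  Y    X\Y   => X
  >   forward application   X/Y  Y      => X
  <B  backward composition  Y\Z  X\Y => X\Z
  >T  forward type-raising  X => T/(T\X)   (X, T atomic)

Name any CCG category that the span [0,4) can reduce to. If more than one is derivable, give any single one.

N

[0,5] S   <
  [0,4] N   <
    [0,1] "cat" : NP
    [1,4] N\NP   <B
      [1,2] "map" : N\NP
      [2,4] N\N   <
        [2,3] "under" : N
        [3,4] "quickly" : (N\N)\N
  [4,5] "slowly" : S\N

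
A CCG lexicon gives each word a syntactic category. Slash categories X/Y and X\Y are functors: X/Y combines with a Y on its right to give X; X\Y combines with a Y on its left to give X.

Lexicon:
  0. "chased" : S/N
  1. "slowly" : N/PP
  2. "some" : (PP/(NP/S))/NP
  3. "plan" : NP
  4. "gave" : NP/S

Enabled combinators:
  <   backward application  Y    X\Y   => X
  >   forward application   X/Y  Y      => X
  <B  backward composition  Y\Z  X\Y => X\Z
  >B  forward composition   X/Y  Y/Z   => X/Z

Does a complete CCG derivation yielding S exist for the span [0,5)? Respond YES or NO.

YES

[0,5] S   >
  [0,2] S/PP   >B
    [0,1] "chased" : S/N
    [1,2] "slowly" : N/PP
  [2,5] PP   >
    [2,4] PP/(NP/S)   >
      [2,3] "some" : (PP/(NP/S))/NP
      [3,4] "plan" : NP
    [4,5] "gave" : NP/S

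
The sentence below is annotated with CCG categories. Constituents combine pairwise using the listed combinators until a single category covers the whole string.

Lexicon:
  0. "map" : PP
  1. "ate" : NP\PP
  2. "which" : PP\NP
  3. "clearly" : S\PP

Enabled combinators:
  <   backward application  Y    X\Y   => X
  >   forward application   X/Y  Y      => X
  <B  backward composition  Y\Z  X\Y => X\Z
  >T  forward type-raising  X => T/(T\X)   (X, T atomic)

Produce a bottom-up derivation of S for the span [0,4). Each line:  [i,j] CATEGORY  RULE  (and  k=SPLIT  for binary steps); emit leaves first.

[0,4] S   <
  [0,2] NP   >
    [0,1] NP/(NP\PP)   >T
      [0,1] "map" : PP
    [1,2] "ate" : NP\PP
  [2,4] S\NP   <B
    [2,3] "which" : PP\NP
    [3,4] "clearly" : S\PP

[0,1] PP  lex  "map"
[0,1] NP/(NP\PP)  >T
[1,2] NP\PP  lex  "ate"
[0,2] NP  >  k=1
[2,3] PP\NP  lex  "which"
[3,4] S\PP  lex  "clearly"
[2,4] S\NP  <B  k=3
[0,4] S  <  k=2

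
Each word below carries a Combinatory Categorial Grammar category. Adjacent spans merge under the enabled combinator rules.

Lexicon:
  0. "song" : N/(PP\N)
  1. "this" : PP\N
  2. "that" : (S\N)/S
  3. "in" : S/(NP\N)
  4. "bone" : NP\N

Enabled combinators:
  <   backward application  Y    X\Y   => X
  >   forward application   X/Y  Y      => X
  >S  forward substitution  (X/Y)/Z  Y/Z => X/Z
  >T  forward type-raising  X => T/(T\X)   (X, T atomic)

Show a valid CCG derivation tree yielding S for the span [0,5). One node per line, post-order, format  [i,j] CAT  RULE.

[0,1] N/(PP\N)  lex  "song"
[1,2] PP\N  lex  "this"
[0,2] N  >  k=1
[2,3] (S\N)/S  lex  "that"
[3,4] S/(NP\N)  lex  "in"
[4,5] NP\N  lex  "bone"
[3,5] S  >  k=4
[2,5] S\N  >  k=3
[0,5] S  <  k=2

[0,5] S   <
  [0,2] N   >
    [0,1] "song" : N/(PP\N)
    [1,2] "this" : PP\N
  [2,5] S\N   >
    [2,3] "that" : (S\N)/S
    [3,5] S   >
      [3,4] "in" : S/(NP\N)
      [4,5] "bone" : NP\N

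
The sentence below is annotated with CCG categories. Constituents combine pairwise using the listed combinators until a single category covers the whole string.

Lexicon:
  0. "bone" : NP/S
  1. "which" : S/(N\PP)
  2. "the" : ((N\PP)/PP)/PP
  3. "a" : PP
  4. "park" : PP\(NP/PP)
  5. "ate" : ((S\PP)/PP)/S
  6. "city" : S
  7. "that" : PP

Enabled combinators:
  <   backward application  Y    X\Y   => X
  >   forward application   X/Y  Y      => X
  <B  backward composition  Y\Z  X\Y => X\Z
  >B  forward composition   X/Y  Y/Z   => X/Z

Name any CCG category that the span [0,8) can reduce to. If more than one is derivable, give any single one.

S

[0,8] S   <
  [0,5] PP   <
    [0,4] NP/PP   >B
      [0,1] "bone" : NP/S
      [1,4] S/PP   >B
        [1,2] "which" : S/(N\PP)
        [2,4] (N\PP)/PP   >
          [2,3] "the" : ((N\PP)/PP)/PP
          [3,4] "a" : PP
    [4,5] "park" : PP\(NP/PP)
  [5,8] S\PP   >
    [5,7] (S\PP)/PP   >
      [5,6] "ate" : ((S\PP)/PP)/S
      [6,7] "city" : S
    [7,8] "that" : PP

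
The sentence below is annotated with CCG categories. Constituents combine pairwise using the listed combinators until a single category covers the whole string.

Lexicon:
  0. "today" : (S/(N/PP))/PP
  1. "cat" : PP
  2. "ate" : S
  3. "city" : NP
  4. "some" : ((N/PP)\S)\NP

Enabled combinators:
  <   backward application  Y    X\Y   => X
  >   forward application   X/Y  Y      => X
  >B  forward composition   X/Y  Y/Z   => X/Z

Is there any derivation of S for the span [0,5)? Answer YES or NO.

YES

[0,5] S   >
  [0,2] S/(N/PP)   >
    [0,1] "today" : (S/(N/PP))/PP
    [1,2] "cat" : PP
  [2,5] N/PP   <
    [2,3] "ate" : S
    [3,5] (N/PP)\S   <
      [3,4] "city" : NP
      [4,5] "some" : ((N/PP)\S)\NP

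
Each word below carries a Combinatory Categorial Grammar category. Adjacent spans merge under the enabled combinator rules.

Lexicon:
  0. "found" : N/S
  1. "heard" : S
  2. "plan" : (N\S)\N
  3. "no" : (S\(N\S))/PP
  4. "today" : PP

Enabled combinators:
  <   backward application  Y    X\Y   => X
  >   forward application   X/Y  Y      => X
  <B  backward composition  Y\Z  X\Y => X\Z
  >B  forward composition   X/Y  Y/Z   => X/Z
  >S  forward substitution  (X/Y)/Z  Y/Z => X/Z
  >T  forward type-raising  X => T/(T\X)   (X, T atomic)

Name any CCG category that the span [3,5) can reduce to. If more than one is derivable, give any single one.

S\(N\S)

[0,5] S   <
  [0,3] N\S   <
    [0,2] N   >
      [0,1] "found" : N/S
      [1,2] "heard" : S
    [2,3] "plan" : (N\S)\N
  [3,5] S\(N\S)   >
    [3,4] "no" : (S\(N\S))/PP
    [4,5] "today" : PP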